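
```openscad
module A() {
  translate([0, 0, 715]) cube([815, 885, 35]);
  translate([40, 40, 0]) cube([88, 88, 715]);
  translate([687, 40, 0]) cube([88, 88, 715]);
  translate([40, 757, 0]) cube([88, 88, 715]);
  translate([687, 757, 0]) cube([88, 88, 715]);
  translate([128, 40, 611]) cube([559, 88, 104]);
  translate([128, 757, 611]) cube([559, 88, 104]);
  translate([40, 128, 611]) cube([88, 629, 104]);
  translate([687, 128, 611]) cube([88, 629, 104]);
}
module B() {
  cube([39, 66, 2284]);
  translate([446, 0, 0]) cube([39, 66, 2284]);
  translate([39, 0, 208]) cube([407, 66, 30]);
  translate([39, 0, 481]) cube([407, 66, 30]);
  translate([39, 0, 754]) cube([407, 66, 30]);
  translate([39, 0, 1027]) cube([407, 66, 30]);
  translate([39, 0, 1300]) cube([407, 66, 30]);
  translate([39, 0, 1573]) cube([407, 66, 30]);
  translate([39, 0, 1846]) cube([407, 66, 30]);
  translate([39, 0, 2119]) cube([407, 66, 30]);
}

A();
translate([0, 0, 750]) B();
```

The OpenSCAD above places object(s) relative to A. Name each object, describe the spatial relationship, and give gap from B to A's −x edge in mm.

The ladder's min-x is at 0; the table's min-x is 0; gap = 0 mm.

A is a table. B is a ladder. The ladder is on top of the table. The gap from the ladder to the table's −x edge is 0 mm.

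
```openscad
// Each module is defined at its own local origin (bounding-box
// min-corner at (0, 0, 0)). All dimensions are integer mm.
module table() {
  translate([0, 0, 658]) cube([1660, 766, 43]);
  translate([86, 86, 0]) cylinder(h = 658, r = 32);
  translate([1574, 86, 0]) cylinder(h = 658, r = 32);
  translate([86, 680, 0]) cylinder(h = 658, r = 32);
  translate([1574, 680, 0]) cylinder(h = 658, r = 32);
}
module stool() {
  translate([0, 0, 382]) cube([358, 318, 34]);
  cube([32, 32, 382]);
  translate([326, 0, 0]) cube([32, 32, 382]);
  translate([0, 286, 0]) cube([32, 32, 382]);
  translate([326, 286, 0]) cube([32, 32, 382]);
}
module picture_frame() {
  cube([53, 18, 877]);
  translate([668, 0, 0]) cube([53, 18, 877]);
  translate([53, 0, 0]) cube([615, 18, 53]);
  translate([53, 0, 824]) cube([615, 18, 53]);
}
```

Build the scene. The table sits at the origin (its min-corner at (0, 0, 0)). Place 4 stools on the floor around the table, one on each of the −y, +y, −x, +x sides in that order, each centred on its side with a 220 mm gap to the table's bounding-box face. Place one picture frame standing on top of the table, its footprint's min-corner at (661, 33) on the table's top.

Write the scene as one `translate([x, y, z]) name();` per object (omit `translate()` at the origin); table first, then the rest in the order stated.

table();
translate([651, -538, 0]) stool();
translate([651, 986, 0]) stool();
translate([-578, 224, 0]) stool();
translate([1880, 224, 0]) stool();
translate([661, 33, 701]) picture_frame();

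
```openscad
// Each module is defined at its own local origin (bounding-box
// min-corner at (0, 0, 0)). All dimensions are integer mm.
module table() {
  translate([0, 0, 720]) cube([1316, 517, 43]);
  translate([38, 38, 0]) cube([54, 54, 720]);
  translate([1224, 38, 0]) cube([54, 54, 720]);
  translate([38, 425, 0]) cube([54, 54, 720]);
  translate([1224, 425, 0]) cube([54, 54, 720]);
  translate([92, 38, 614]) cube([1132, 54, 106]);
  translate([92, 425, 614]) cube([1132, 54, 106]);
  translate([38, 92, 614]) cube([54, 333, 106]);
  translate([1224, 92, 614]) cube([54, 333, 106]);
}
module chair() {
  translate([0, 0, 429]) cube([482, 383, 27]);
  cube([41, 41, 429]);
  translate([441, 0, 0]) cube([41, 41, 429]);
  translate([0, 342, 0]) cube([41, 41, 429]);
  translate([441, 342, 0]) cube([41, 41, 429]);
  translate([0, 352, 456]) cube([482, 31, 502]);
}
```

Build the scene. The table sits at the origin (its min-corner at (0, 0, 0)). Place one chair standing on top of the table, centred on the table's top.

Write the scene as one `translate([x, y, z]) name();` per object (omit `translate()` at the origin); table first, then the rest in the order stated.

table();
translate([417, 67, 763]) chair();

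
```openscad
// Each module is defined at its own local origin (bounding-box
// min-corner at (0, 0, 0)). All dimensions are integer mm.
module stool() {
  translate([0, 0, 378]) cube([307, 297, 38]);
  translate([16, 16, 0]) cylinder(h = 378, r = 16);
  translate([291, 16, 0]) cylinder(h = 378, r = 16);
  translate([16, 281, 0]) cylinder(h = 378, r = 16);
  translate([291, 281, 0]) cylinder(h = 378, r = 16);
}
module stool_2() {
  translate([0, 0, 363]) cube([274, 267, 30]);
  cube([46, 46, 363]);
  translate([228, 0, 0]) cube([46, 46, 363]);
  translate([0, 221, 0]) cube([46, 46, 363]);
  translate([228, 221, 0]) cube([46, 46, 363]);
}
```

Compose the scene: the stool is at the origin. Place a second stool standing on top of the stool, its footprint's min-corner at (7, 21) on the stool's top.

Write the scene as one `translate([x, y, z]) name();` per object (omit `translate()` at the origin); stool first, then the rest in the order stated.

stool();
translate([7, 21, 416]) stool_2();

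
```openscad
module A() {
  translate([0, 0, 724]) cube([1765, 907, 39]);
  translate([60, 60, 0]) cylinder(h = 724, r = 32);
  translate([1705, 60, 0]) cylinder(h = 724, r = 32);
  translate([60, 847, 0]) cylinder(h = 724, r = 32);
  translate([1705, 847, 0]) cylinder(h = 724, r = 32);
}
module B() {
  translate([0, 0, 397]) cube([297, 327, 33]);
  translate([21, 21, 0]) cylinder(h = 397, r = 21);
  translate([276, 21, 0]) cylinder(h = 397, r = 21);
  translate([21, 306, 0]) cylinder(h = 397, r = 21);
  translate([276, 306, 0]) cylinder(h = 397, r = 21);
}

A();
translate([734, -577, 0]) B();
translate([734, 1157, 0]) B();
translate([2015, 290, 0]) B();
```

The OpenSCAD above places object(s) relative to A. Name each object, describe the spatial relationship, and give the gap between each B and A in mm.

A is a table. B is a stool. Three stools sit around the table at the −y, +y, +x sides. The gap between each stool and the table is 250 mm.

Each stool's nearest face is 250 mm from the table's bounding box.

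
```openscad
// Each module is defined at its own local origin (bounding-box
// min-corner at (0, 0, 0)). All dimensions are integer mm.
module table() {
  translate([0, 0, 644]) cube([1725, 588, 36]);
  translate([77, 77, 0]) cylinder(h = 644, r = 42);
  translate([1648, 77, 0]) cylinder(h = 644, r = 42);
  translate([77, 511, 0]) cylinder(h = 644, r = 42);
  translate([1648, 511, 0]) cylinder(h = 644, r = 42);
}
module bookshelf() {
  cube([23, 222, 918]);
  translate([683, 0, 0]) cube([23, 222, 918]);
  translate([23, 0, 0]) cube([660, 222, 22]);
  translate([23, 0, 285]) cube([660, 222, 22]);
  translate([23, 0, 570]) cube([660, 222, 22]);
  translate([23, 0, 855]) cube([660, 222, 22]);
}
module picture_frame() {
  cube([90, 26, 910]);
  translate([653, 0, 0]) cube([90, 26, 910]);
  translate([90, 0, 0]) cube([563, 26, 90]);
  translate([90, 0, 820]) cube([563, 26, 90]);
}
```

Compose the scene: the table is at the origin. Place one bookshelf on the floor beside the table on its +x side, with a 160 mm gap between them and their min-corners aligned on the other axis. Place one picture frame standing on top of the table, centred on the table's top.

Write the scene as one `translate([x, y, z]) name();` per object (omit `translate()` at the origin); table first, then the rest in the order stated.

table();
translate([1885, 0, 0]) bookshelf();
translate([491, 281, 680]) picture_frame();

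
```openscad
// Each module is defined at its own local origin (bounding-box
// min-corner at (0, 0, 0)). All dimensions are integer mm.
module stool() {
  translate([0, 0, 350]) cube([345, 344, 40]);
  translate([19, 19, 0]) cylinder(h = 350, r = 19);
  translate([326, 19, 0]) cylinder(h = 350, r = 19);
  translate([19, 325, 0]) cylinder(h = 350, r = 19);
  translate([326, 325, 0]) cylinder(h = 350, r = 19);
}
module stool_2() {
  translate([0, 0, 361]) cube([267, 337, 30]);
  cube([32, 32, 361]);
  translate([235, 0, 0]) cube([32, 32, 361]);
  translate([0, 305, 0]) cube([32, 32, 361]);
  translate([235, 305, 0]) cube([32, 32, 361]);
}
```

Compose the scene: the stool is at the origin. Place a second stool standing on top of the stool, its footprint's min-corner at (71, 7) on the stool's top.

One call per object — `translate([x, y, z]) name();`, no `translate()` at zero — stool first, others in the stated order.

stool();
translate([71, 7, 390]) stool_2();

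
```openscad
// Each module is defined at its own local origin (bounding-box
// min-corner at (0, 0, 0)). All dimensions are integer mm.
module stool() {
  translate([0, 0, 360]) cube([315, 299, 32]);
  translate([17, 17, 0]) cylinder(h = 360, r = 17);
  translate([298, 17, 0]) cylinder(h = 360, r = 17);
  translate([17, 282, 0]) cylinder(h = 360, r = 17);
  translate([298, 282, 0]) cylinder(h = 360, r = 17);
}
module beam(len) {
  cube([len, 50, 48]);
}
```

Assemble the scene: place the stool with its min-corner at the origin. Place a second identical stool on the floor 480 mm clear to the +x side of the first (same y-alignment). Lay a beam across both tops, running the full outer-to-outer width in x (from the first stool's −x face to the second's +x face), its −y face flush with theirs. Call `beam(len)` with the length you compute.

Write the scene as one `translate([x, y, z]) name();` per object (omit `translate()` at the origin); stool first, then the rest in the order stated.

stool();
translate([795, 0, 0]) stool();
translate([0, 0, 392]) beam(1110);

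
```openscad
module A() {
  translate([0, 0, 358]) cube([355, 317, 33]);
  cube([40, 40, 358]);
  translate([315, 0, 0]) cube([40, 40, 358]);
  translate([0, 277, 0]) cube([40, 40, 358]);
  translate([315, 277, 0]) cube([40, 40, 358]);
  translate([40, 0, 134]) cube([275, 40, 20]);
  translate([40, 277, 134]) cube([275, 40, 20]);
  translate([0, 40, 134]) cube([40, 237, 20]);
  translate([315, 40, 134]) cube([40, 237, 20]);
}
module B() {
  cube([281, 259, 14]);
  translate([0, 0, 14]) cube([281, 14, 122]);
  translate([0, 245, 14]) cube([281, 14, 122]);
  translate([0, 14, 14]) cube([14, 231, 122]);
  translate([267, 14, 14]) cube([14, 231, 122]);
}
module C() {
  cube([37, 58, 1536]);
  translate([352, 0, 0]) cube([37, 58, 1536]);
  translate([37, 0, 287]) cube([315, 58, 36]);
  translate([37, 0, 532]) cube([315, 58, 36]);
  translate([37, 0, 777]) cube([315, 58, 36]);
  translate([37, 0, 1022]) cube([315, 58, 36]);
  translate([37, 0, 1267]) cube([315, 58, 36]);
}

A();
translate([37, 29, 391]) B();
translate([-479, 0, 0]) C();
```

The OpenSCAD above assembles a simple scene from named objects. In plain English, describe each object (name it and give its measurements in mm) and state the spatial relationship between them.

A is a simple wooden stool: a rectangular seat 355 mm (x) by 317 mm (y), 33 mm thick, top face at z = 391 mm, on four square legs, each 40×40 mm in cross-section. The legs rest on z = 0, each flush with a corner of the seat. Four stretchers, 40 mm wide and 20 mm tall, connect adjacent legs with their undersides at z = 134 mm, each running between the inner faces of the legs it joins and aligned with the legs' outer faces on the other axis.

B is an open-topped rectangular box: outside dimensions 281×259×136 mm, with a uniform wall and base thickness of 14 mm. The base is a full 281×259 slab on the floor; four walls sit on top of the base. The front and back walls (the −y and +y sides) span the full width; the two side walls fit between them.

C is a wooden ladder with two side rails of 37×58 mm section and 1536 mm height, set 389 mm apart overall. Between them run 5 rectangular rungs (58 mm deep, 36 mm thick), front faces flush with the rails' −y face. The bottom of the first rung is 287 mm above the floor and each subsequent rung is 245 mm higher than the one below.

The open box is on top of the stool, centred. The ladder is on the floor beside the stool on its −x side.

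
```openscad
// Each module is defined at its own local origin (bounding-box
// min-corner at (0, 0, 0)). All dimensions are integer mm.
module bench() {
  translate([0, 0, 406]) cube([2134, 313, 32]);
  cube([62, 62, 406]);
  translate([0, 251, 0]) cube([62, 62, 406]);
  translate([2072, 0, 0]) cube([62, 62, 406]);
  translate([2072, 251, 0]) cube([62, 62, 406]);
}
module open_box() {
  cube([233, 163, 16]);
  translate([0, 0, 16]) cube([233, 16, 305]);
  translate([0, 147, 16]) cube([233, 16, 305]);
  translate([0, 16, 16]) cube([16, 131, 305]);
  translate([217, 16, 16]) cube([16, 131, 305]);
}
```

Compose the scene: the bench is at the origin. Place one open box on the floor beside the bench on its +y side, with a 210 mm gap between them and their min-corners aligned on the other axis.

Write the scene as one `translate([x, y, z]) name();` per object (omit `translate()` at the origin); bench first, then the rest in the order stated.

bench();
translate([0, 523, 0]) open_box();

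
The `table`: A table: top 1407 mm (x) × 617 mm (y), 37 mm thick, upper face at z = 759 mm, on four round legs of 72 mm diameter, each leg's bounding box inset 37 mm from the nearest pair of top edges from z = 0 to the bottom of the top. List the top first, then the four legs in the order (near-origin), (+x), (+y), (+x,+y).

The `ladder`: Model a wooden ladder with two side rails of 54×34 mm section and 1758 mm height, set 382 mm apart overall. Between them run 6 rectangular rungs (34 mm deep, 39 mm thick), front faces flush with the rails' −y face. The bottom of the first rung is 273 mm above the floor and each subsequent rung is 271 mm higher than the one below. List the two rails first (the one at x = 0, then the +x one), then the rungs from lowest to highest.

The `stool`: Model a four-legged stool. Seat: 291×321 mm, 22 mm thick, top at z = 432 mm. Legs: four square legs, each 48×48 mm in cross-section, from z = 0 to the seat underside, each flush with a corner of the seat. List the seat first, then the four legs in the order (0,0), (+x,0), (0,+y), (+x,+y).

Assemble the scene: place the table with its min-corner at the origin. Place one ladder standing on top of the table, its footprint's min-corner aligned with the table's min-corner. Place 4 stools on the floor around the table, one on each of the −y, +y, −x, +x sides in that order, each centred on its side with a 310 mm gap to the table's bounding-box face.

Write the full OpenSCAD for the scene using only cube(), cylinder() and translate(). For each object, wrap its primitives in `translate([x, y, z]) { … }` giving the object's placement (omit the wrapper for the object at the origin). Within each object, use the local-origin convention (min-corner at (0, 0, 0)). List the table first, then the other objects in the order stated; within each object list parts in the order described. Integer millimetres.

translate([0, 0, 722]) cube([1407, 617, 37]);
translate([73, 73, 0]) cylinder(h = 722, r = 36);
translate([1334, 73, 0]) cylinder(h = 722, r = 36);
translate([73, 544, 0]) cylinder(h = 722, r = 36);
translate([1334, 544, 0]) cylinder(h = 722, r = 36);
translate([0, 0, 759]) {
  cube([54, 34, 1758]);
  translate([328, 0, 0]) cube([54, 34, 1758]);
  translate([54, 0, 273]) cube([274, 34, 39]);
  translate([54, 0, 544]) cube([274, 34, 39]);
  translate([54, 0, 815]) cube([274, 34, 39]);
  translate([54, 0, 1086]) cube([274, 34, 39]);
  translate([54, 0, 1357]) cube([274, 34, 39]);
  translate([54, 0, 1628]) cube([274, 34, 39]);
}
translate([558, -631, 0]) {
  translate([0, 0, 410]) cube([291, 321, 22]);
  cube([48, 48, 410]);
  translate([243, 0, 0]) cube([48, 48, 410]);
  translate([0, 273, 0]) cube([48, 48, 410]);
  translate([243, 273, 0]) cube([48, 48, 410]);
}
translate([558, 927, 0]) {
  translate([0, 0, 410]) cube([291, 321, 22]);
  cube([48, 48, 410]);
  translate([243, 0, 0]) cube([48, 48, 410]);
  translate([0, 273, 0]) cube([48, 48, 410]);
  translate([243, 273, 0]) cube([48, 48, 410]);
}
translate([-601, 148, 0]) {
  translate([0, 0, 410]) cube([291, 321, 22]);
  cube([48, 48, 410]);
  translate([243, 0, 0]) cube([48, 48, 410]);
  translate([0, 273, 0]) cube([48, 48, 410]);
  translate([243, 273, 0]) cube([48, 48, 410]);
}
translate([1717, 148, 0]) {
  translate([0, 0, 410]) cube([291, 321, 22]);
  cube([48, 48, 410]);
  translate([243, 0, 0]) cube([48, 48, 410]);
  translate([0, 273, 0]) cube([48, 48, 410]);
  translate([243, 273, 0]) cube([48, 48, 410]);
}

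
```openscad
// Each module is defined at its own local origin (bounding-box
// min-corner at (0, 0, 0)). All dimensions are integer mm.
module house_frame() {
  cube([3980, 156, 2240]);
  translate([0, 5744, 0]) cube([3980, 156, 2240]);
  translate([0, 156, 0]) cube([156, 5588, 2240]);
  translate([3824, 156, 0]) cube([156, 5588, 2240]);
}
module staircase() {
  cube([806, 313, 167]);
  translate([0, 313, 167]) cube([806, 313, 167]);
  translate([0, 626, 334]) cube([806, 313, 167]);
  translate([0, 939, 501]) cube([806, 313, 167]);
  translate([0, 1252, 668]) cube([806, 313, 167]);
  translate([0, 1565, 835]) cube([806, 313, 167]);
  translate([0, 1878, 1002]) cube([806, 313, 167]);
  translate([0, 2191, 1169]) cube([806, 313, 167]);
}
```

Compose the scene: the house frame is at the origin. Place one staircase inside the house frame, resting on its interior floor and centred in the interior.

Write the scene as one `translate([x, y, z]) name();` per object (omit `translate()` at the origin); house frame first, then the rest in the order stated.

house_frame();
translate([1587, 1698, 0]) staircase();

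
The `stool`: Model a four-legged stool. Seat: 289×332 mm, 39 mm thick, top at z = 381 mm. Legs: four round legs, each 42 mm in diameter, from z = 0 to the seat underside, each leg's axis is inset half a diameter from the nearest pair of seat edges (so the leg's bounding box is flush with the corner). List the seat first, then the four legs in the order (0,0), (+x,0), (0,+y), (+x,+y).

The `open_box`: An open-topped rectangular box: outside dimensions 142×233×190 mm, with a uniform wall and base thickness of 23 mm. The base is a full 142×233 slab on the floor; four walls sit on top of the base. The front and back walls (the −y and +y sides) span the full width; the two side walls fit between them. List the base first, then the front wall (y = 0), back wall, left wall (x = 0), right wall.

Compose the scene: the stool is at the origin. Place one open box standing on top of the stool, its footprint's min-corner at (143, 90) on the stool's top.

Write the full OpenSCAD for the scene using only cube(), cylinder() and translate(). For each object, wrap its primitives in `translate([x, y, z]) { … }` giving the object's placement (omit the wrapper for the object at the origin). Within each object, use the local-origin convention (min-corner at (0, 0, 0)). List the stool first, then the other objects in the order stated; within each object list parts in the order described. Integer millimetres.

translate([0, 0, 342]) cube([289, 332, 39]);
translate([21, 21, 0]) cylinder(h = 342, r = 21);
translate([268, 21, 0]) cylinder(h = 342, r = 21);
translate([21, 311, 0]) cylinder(h = 342, r = 21);
translate([268, 311, 0]) cylinder(h = 342, r = 21);
translate([143, 90, 381]) {
  cube([142, 233, 23]);
  translate([0, 0, 23]) cube([142, 23, 167]);
  translate([0, 210, 23]) cube([142, 23, 167]);
  translate([0, 23, 23]) cube([23, 187, 167]);
  translate([119, 23, 23]) cube([23, 187, 167]);
}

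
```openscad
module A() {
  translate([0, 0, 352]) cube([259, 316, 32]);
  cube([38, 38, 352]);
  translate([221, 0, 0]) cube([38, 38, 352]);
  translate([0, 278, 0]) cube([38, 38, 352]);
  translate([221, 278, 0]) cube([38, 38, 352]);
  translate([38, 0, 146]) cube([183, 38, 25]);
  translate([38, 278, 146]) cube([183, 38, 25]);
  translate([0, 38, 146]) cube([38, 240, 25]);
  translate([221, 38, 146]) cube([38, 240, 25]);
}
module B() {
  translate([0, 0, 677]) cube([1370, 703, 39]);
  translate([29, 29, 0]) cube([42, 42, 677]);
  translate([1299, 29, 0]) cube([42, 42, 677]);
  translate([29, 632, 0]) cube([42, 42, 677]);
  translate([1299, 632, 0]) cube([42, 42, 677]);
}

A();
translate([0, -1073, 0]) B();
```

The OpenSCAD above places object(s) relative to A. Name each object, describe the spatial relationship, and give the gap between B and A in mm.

The table's nearest face is 370 mm from the stool's −y face.

A is a stool. B is a table. The table is on the floor beside the stool on its −y side. The gap between the table and the stool is 370 mm.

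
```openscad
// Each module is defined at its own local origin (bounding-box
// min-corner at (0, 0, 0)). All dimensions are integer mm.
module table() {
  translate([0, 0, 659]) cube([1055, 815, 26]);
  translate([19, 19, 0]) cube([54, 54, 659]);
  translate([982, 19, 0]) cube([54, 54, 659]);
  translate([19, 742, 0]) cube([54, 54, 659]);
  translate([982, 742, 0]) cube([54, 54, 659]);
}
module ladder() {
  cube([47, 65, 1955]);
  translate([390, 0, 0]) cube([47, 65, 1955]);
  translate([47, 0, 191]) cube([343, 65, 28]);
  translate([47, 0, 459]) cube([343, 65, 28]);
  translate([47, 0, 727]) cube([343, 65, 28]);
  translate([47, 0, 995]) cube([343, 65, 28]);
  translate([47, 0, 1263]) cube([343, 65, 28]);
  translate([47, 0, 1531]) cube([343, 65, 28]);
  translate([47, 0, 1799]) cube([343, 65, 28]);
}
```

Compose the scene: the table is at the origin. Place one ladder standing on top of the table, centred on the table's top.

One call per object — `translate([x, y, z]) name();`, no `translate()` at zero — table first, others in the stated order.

table();
translate([309, 375, 685]) ladder();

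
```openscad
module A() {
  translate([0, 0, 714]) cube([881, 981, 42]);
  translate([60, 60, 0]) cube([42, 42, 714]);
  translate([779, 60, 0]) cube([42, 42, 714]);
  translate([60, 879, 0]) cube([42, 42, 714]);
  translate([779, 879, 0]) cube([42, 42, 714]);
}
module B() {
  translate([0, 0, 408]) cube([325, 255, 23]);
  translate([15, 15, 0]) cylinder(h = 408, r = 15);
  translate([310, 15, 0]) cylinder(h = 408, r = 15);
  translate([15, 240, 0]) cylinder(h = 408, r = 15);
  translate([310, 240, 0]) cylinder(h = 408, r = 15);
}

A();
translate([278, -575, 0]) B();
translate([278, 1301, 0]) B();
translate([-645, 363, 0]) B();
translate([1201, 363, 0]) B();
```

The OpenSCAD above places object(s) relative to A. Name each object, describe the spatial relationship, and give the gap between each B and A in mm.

Each stool's nearest face is 320 mm from the table's bounding box.

A is a table. B is a stool. Four stools sit around the table at the −y, +y, −x, +x sides. The gap between each stool and the table is 320 mm.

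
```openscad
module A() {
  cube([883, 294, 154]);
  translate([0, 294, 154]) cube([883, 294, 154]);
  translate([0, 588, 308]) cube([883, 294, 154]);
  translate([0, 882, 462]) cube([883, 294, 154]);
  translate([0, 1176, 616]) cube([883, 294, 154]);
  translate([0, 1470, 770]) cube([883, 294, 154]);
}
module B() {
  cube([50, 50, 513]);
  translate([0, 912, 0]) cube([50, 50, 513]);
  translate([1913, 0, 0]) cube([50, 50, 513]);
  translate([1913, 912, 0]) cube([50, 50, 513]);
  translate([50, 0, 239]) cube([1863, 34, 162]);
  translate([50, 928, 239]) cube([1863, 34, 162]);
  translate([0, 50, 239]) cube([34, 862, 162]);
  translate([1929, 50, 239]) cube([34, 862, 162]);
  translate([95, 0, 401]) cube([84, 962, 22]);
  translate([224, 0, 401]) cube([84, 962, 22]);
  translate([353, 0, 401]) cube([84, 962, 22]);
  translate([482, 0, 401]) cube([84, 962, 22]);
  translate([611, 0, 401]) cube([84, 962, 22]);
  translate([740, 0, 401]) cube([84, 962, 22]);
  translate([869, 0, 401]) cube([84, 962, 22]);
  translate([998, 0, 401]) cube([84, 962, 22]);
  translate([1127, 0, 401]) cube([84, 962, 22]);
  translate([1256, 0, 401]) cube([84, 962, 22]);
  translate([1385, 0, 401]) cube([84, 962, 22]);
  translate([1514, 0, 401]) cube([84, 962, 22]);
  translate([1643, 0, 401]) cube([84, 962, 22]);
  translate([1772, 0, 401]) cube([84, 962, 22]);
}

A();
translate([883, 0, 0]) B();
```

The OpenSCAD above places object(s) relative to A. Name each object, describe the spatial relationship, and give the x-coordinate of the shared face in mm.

A is a staircase. B is a bed frame. The bed frame is against the staircase's +x side, with their −y faces flush. The x-coordinate of the shared face is 883 mm.

The staircase's +x face and the bed frame's −x face are both at x = 883 mm.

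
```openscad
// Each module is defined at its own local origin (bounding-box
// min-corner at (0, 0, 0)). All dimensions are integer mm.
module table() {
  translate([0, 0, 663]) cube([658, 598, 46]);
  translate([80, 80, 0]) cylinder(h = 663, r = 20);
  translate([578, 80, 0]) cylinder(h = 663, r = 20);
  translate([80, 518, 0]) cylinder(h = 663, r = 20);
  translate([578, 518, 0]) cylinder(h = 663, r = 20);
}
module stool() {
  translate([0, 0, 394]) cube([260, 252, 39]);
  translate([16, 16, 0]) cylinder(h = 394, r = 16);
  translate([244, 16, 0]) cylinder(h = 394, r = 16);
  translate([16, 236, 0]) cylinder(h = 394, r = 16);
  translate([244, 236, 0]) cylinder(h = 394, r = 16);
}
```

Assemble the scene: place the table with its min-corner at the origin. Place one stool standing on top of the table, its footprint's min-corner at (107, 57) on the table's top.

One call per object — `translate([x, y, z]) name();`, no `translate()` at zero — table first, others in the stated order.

table();
translate([107, 57, 709]) stool();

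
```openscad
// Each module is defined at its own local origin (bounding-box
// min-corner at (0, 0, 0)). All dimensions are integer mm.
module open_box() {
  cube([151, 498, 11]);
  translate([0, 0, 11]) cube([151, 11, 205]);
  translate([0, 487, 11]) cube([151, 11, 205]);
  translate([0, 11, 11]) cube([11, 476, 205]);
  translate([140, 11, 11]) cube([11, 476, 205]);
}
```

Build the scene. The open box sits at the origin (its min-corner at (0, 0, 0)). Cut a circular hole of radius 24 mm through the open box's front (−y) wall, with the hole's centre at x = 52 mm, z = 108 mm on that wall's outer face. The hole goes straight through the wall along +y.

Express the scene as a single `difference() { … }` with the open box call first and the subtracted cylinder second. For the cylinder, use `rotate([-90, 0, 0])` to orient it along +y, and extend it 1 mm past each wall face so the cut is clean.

difference() {
  open_box();
  translate([52, -1, 108]) rotate([-90, 0, 0]) cylinder(h = 13, r = 24);
}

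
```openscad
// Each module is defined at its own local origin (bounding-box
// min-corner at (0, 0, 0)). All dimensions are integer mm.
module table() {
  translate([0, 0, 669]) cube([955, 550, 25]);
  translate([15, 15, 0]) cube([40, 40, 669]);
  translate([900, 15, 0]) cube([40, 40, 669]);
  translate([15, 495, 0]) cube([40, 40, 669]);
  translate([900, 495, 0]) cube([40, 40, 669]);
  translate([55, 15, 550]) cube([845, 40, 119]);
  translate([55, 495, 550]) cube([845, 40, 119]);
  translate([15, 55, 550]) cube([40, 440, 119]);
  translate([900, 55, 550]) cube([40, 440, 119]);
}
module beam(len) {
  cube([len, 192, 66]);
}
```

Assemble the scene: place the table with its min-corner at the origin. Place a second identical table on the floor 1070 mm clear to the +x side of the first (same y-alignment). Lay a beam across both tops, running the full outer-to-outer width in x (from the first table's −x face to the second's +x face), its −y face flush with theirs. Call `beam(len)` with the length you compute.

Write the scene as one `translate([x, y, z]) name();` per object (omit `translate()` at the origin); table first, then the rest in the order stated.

table();
translate([2025, 0, 0]) table();
translate([0, 0, 694]) beam(2980);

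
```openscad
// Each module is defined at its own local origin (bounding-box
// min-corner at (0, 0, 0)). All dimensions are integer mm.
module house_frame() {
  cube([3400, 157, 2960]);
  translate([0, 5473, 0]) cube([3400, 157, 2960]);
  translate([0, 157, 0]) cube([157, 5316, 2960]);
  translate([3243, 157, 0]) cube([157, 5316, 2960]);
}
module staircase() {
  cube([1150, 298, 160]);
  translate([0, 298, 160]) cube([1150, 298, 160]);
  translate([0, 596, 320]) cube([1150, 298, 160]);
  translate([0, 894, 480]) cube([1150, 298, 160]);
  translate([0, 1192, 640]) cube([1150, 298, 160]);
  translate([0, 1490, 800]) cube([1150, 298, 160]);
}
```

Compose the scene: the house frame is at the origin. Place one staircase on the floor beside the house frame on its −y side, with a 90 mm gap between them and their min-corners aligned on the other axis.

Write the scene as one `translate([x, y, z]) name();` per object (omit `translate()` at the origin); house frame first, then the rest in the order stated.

house_frame();
translate([0, -1878, 0]) staircase();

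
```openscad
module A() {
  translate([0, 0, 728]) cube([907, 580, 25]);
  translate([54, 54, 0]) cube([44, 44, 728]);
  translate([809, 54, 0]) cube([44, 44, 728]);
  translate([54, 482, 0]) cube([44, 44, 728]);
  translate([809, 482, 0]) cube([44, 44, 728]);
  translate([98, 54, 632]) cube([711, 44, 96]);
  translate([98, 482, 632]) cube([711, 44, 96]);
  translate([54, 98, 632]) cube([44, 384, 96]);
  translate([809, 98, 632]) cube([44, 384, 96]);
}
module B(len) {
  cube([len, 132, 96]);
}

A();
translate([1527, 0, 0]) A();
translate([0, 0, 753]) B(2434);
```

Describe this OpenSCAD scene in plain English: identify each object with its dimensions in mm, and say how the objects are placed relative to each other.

A is a table: top 907 mm (x) × 580 mm (y), 25 mm thick, upper face at z = 753 mm, on four 44×44 mm square legs, each inset 54 mm from the nearest pair of top edges, running from z = 0 to the bottom of the top. Four apron rails, 44 mm thick and 96 mm tall, run between adjacent legs with their top edges flush with the underside of the top and their outer faces flush with the legs' outer faces.

B is a rectangular beam 2434 mm long (x), 132 mm deep (y), 96 mm thick (z).

The beam spans the tops of two tables placed 620 mm apart, resting at z = 753 mm.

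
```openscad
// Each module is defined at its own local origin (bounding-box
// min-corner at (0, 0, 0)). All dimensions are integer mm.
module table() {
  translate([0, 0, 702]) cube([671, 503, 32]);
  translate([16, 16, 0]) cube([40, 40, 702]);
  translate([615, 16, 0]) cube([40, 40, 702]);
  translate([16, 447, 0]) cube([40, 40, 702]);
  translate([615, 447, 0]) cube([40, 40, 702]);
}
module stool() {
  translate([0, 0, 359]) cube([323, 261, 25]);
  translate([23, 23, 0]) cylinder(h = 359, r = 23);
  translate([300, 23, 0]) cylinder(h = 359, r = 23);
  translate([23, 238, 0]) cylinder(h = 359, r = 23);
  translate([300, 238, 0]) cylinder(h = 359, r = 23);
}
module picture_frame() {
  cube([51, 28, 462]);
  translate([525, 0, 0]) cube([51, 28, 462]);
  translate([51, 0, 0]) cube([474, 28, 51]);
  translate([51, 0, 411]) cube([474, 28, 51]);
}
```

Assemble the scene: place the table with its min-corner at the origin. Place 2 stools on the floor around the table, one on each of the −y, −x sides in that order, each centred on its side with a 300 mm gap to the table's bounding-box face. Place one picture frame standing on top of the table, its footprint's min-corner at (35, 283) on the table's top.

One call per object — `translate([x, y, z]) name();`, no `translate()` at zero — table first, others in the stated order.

table();
translate([174, -561, 0]) stool();
translate([-623, 121, 0]) stool();
translate([35, 283, 734]) picture_frame();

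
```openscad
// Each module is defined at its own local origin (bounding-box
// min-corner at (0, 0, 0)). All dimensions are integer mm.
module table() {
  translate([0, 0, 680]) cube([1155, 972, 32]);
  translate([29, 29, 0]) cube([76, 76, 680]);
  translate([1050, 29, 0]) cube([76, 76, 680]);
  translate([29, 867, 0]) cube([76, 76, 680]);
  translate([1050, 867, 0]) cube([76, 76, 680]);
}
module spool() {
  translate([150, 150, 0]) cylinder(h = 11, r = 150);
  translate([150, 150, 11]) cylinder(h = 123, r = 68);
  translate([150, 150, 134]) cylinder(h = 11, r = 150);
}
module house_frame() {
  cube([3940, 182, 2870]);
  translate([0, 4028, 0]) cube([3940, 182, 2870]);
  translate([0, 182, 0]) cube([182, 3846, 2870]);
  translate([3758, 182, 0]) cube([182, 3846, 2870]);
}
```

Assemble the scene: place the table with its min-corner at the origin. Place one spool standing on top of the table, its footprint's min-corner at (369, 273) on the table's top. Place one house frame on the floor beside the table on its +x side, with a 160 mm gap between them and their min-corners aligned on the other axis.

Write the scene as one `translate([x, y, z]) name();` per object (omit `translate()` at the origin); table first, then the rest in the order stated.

table();
translate([369, 273, 712]) spool();
translate([1315, 0, 0]) house_frame();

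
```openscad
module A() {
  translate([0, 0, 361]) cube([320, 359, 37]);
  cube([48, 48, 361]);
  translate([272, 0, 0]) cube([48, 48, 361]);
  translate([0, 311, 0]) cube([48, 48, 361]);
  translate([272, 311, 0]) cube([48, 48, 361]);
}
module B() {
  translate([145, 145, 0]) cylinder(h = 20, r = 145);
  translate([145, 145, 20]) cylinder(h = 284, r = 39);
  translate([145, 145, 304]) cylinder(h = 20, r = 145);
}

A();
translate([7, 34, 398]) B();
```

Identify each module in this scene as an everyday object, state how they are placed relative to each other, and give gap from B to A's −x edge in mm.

The spool's min-x is at 7; the stool's min-x is 0; gap = 7 mm.

A is a stool. B is a spool. The spool is on top of the stool. The gap from the spool to the stool's −x edge is 7 mm.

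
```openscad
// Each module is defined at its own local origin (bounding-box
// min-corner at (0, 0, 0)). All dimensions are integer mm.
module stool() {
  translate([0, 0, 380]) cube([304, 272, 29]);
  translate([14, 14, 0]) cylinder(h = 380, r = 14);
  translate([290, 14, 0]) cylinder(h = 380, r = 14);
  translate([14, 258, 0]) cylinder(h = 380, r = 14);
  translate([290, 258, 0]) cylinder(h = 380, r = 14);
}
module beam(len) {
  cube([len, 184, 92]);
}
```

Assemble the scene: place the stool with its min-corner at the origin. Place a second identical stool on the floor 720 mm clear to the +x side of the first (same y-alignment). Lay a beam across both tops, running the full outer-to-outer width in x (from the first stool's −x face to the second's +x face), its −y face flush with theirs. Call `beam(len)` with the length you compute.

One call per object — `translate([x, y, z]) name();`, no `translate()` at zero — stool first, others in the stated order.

stool();
translate([1024, 0, 0]) stool();
translate([0, 0, 409]) beam(1328);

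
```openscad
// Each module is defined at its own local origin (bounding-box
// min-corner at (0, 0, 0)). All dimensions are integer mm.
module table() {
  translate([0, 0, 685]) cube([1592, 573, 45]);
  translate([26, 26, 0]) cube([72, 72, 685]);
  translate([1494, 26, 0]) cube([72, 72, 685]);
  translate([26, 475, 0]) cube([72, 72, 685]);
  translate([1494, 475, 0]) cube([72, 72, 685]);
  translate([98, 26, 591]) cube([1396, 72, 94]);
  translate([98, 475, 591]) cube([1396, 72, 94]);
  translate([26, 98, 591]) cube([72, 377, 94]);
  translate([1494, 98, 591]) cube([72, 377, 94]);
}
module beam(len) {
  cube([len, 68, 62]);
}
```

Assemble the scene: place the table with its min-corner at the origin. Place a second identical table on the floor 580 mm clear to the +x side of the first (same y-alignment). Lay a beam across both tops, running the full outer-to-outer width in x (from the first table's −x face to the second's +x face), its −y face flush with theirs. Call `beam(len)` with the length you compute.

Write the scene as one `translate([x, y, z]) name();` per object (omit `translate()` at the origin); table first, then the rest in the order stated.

table();
translate([2172, 0, 0]) table();
translate([0, 0, 730]) beam(3764);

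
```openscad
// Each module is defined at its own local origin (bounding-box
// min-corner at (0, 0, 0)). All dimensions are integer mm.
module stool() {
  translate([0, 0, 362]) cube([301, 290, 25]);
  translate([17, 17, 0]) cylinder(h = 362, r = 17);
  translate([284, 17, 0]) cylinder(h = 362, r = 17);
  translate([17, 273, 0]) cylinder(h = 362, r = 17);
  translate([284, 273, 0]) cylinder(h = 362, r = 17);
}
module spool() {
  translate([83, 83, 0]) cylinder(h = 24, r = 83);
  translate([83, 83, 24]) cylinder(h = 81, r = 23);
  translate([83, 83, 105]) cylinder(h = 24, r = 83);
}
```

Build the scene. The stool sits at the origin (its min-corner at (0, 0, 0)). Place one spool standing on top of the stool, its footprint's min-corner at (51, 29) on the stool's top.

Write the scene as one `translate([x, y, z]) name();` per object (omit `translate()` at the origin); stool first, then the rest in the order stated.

stool();
translate([51, 29, 387]) spool();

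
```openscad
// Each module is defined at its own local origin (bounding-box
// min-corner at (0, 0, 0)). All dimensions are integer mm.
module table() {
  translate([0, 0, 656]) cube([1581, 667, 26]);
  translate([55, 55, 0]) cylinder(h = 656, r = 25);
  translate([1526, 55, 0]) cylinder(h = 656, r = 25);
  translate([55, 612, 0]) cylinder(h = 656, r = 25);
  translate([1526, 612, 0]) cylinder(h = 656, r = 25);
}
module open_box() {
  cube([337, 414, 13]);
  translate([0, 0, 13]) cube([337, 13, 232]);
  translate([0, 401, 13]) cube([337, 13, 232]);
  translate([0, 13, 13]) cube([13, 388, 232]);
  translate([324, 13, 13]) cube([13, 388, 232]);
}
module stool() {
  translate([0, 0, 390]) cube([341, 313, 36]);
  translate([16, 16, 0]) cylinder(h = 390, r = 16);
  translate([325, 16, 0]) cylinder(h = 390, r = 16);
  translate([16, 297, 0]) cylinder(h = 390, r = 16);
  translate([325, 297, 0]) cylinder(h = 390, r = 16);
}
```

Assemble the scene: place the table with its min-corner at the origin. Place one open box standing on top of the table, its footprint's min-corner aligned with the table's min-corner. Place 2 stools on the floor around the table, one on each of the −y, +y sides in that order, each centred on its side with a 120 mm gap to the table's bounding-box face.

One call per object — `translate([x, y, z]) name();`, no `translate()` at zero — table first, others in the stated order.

table();
translate([0, 0, 682]) open_box();
translate([620, -433, 0]) stool();
translate([620, 787, 0]) stool();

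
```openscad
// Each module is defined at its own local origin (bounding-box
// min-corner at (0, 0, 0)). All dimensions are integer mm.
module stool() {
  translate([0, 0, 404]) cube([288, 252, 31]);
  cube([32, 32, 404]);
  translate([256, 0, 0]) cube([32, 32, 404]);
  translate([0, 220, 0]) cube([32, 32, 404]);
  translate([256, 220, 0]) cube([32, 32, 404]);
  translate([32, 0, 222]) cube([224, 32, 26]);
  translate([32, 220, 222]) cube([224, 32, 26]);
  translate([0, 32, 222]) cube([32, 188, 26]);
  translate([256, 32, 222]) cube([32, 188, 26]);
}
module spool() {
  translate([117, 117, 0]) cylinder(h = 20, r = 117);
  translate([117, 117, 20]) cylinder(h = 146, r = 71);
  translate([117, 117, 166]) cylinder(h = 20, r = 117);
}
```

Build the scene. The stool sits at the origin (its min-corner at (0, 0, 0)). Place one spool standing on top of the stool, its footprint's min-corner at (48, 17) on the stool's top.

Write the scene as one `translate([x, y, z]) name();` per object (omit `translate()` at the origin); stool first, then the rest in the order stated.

stool();
translate([48, 17, 435]) spool();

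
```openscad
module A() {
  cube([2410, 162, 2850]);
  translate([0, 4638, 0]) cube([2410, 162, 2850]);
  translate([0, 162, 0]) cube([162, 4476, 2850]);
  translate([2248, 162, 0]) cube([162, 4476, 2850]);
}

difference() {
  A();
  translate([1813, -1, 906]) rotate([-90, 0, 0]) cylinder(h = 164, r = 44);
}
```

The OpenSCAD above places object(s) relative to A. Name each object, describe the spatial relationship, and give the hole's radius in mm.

A is a house frame. The house frame has a circular hole through its front wall. The hole's radius is 44 mm.

The subtracted cylinder has r = 44 mm.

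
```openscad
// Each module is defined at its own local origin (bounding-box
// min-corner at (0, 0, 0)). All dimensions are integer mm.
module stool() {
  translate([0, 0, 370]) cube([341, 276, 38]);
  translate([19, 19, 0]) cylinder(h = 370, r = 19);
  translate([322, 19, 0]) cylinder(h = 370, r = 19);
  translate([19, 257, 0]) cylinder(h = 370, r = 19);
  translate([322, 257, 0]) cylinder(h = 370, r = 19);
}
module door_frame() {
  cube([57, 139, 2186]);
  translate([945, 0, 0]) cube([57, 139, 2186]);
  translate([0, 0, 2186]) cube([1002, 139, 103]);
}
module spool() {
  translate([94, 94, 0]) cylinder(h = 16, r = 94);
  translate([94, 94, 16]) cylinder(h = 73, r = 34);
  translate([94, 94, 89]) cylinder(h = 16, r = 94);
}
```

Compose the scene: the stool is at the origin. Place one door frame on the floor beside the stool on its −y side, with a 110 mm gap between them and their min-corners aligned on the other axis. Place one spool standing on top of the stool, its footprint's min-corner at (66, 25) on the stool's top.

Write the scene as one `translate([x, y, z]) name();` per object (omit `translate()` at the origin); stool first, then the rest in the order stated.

stool();
translate([0, -249, 0]) door_frame();
translate([66, 25, 408]) spool();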